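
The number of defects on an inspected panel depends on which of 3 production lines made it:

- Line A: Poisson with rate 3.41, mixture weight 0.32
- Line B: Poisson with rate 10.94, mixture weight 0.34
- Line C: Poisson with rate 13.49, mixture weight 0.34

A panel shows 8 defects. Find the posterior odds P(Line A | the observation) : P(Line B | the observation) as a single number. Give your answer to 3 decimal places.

Only the two components matter; the odds are (π_i f_i(x)) / (π_j f_j(x)).
Poisson probabilities:
  L_A = 0.014982
  L_B = 0.0902478
  L_C = 0.0376654
Posterior odds = (π_A·L_A) / (π_B·L_B) = (0.32·0.014982) / (0.34·0.0902478) = 0.00479425 / 0.0306842 ≈ 0.156

0.156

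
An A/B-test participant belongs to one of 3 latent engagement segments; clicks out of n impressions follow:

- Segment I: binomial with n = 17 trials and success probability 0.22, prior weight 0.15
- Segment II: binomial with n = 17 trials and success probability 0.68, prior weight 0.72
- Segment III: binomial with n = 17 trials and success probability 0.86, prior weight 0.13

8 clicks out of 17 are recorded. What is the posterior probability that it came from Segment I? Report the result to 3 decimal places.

The responsibility of component k is π_k f_k(x) divided by Σ_j π_j f_j(x).
Binomial probabilities:
  L_I = C(17,8)·0.22^8·0.78^9 = 24310·5.48759e-06·0.106869 = 0.0142567
  L_II = C(17,8)·0.68^8·0.32^9 = 24310·0.0457163·3.51844e-05 = 0.0391026
  L_III = C(17,8)·0.86^8·0.14^9 = 24310·0.299218·2.0661e-08 = 0.000150288
Unnormalised posteriors:
  π_I·L_I = 0.15 × 0.0142567 = 0.0021385
  π_II·L_II = 0.72 × 0.0391026 = 0.0281539
  π_III·L_III = 0.13 × 0.000150288 = 1.95375e-05
Marginal: 0.0021385 + 0.0281539 + 1.95375e-05 = 0.0303119
P(Segment I | the observation) = 0.0021385 / 0.0303119 ≈ 0.071

0.071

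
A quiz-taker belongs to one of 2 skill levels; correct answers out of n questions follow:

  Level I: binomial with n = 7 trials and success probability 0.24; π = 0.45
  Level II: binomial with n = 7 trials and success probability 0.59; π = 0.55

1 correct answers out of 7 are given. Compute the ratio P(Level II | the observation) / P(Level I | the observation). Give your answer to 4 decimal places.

0.0741

Posterior odds = (π_i f_i(x)) / (π_j f_j(x)); the normalising sum cancels.
Binomial probabilities:
  p_I = C(7,1)·0.24^1·0.76^6 = 7·0.24·0.1927 = 0.323736
  p_II = C(7,1)·0.59^1·0.41^6 = 7·0.59·0.0047501 = 0.0196179
Posterior odds = (π_II·p_II) / (π_I·p_I) = (0.55·0.0196179) / (0.45·0.323736) = 0.0107899 / 0.145681 ≈ 0.0741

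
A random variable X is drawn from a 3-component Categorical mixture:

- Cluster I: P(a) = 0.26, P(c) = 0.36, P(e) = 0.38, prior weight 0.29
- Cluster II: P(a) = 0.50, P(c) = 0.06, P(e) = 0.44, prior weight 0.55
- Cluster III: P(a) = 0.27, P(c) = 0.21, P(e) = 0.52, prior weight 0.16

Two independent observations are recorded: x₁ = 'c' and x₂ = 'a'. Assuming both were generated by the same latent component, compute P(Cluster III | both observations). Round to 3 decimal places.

0.172

The responsibility of component k is π_k f_k(x) divided by Σ_j π_j f_j(x).
Since both observations come from the same component, the likelihood for component k is f_k(x₁)·f_k(x₂).
  L_I = [0.36] × [0.26] = 0.0936
  L_II = [0.06] × [0.5] = 0.03
  L_III = [0.21] × [0.27] = 0.0567
Multiply by the mixture weights:
  π_I·L_I = 0.29 × 0.0936 = 0.027144
  π_II·L_II = 0.55 × 0.03 = 0.0165
  π_III·L_III = 0.16 × 0.0567 = 0.009072
Sum: 0.027144 + 0.0165 + 0.009072 = 0.052716
Responsibility of Cluster III: 0.009072 / 0.052716 ≈ 0.172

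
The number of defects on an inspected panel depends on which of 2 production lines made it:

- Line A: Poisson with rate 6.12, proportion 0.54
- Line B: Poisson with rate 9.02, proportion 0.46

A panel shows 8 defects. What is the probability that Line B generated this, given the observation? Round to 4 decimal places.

0.5107

By Bayes' theorem, P(k | x) = π_k f_k(x) / Σ_j π_j f_j(x).
Poisson probabilities:
  p_A = e^(−6.12)·6.12^8/8! = 0.107302
  p_B = e^(−9.02)·9.02^8/8! = 0.131461
Weight by the priors:
  π_A·p_A = 0.54 × 0.107302 = 0.0579432
  π_B·p_B = 0.46 × 0.131461 = 0.0604719
Marginal: 0.0579432 + 0.0604719 = 0.118415
Responsibility of Line B: 0.0604719 / 0.118415 ≈ 0.5107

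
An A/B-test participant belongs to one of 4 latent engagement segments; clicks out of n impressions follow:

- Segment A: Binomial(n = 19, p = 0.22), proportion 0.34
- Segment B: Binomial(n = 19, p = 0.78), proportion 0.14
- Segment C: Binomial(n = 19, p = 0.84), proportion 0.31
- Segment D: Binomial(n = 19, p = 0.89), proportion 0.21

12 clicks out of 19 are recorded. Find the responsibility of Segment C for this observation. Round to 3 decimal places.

0.353

Posterior ∝ prior × likelihood, so P(k | x) ∝ π_k f_k(x); normalise over all components.
Component likelihoods at x = 12 clicks out of 19:
  f_A = C(19,12)·0.22^12·0.78^7 = 50388·1.2855e-08·0.175656 = 0.000113779
  f_B = C(19,12)·0.78^12·0.22^7 = 50388·0.0507149·2.49436e-05 = 0.0637413
  f_C = C(19,12)·0.84^12·0.16^7 = 50388·0.12341·2.68435e-06 = 0.0166924
  f_D = C(19,12)·0.89^12·0.11^7 = 50388·0.24699·1.94872e-07 = 0.00242525
Prior × likelihood for each component:
  π_A·f_A = 0.34 × 0.000113779 = 3.86848e-05
  π_B·f_B = 0.14 × 0.0637413 = 0.00892379
  π_C·f_C = 0.31 × 0.0166924 = 0.00517464
  π_D·f_D = 0.21 × 0.00242525 = 0.000509302
Normaliser: 3.86848e-05 + 0.00892379 + 0.00517464 + 0.000509302 = 0.0146464
P(Segment C | 12 clicks out of 19) ≈ 0.353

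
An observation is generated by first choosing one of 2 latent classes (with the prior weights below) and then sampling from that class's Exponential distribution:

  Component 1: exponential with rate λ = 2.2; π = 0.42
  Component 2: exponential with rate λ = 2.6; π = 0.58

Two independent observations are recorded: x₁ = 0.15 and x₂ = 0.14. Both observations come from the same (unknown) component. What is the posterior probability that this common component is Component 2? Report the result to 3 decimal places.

0.632

Posterior ∝ prior × likelihood, so P(k | x) ∝ π_k f_k(x); normalise over all components.
Since both observations come from the same component, the likelihood for component k is f_k(x₁)·f_k(x₂).
  f_1 = [1.58163] × [1.61681] = 2.5572
  f_2 = [1.76035] × [1.80672] = 3.18045
Prior × likelihood for each component:
  π_1·f_1 = 0.42 × 2.5572 = 1.07403
  π_2·f_2 = 0.58 × 3.18045 = 1.84466
Normaliser: 1.07403 + 1.84466 = 2.91869
P(Component 2 | x) ≈ 0.632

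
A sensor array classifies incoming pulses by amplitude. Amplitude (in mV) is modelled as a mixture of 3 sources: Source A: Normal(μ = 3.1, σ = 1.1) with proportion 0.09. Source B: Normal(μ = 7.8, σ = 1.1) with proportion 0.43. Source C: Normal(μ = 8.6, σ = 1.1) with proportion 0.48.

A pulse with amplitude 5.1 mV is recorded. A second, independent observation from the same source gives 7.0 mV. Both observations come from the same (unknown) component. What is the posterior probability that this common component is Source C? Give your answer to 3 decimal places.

P(component k | x) = π_k·f_k(x) / marginal(x), where marginal(x) = Σ_j π_j·f_j(x).
Since both observations come from the same component, the likelihood for component k is f_k(x₁)·f_k(x₂).
  L_A = [(1/(1.1·√(2π)))·exp(−(5.1−3.1)²/(2·1.1²)) = 0.362675·exp(-1.65289) = 0.0694505] × [0.000675963] = 4.69459e-05
  L_B = [(1/(1.1·√(2π)))·exp(−(5.1−7.8)²/(2·1.1²)) = 0.362675·exp(-3.01240) = 0.0178341] × [0.278396] = 0.00496493
  L_C = [(1/(1.1·√(2π)))·exp(−(5.1−8.6)²/(2·1.1²)) = 0.362675·exp(-5.06198) = 0.00229681] × [0.125921] = 0.000289217
Weight by the priors:
  π_A·L_A = 0.09 × 4.69459e-05 = 4.22513e-06
  π_B·L_B = 0.43 × 0.00496493 = 0.00213492
  π_C·L_C = 0.48 × 0.000289217 = 0.000138824
Sum: 4.22513e-06 + 0.00213492 + 0.000138824 = 0.00227797
So the posterior for Source C is 0.000138824 / 0.00227797 ≈ 0.061.

0.061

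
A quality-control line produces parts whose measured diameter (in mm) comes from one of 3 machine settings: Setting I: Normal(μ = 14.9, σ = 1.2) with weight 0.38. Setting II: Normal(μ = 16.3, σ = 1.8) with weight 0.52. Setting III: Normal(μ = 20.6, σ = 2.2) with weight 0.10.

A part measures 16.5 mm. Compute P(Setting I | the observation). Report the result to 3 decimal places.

0.306

P(component k | x) = π_k·f_k(x) / marginal(x), where marginal(x) = Σ_j π_j·f_j(x).
Normal densities:
  p_I = (1/(1.2·√(2π)))·exp(−(16.5−14.9)²/(2·1.2²)) = 0.332452·exp(-0.88889) = 0.136675
  p_II = (1/(1.8·√(2π)))·exp(−(16.5−16.3)²/(2·1.8²)) = 0.221635·exp(-0.00617) = 0.220271
  p_III = (1/(2.2·√(2π)))·exp(−(16.5−20.6)²/(2·2.2²)) = 0.181337·exp(-1.73657) = 0.0319378
Weight by the priors:
  π_I·p_I = 0.38 × 0.136675 = 0.0519365
  π_II·p_II = 0.52 × 0.220271 = 0.114541
  π_III·p_III = 0.10 × 0.0319378 = 0.00319378
Sum: 0.0519365 + 0.114541 + 0.00319378 = 0.169671
P(Setting I | 16.5 mm) = 0.0519365 / 0.169671 ≈ 0.306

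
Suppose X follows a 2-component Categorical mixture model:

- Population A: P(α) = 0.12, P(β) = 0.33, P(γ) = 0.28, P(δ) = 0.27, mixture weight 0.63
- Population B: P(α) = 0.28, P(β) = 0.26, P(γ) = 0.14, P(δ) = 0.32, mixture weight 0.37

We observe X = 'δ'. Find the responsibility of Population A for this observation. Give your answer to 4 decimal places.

0.5896

Apply Bayes' rule: the posterior for each component is proportional to its prior times its likelihood at x.
Categorical probabilities:
  f_A = 0.27
  f_B = 0.32
Weight by the priors:
  π_A·f_A = 0.63 × 0.27 = 0.1701
  π_B·f_B = 0.37 × 0.32 = 0.1184
Normaliser: 0.1701 + 0.1184 = 0.2885
P(Population A | x) ≈ 0.5896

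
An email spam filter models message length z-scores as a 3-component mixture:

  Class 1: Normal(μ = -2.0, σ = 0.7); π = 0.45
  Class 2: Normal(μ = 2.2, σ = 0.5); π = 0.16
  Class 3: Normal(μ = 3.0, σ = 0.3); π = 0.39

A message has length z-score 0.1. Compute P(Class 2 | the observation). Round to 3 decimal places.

0.007

Posterior ∝ prior × likelihood, so P(k | x) ∝ P(Z=k) f_k(x); normalise over all components.
Component likelihoods at x = 0.1:
  f_1 = (1/(0.7·√(2π)))·exp(−(0.1−-2.0)²/(2·0.7²)) = 0.569918·exp(-4.50000) = 0.00633121
  f_2 = (1/(0.5·√(2π)))·exp(−(0.1−2.2)²/(2·0.5²)) = 0.797885·exp(-8.82000) = 0.000117886
  f_3 = (1/(0.3·√(2π)))·exp(−(0.1−3.0)²/(2·0.3²)) = 1.329808·exp(-46.72222) = 6.8012e-21
Unnormalised posteriors:
  P(Z=1)·f_1 = 0.45 × 0.00633121 = 0.00284905
  P(Z=2)·f_2 = 0.16 × 0.000117886 = 1.88618e-05
  P(Z=3)·f_3 = 0.39 × 6.8012e-21 = 2.65247e-21
Denominator: 0.00284905 + 1.88618e-05 + 2.65247e-21 = 0.00286791
So the posterior for Class 2 is 1.88618e-05 / 0.00286791 ≈ 0.007.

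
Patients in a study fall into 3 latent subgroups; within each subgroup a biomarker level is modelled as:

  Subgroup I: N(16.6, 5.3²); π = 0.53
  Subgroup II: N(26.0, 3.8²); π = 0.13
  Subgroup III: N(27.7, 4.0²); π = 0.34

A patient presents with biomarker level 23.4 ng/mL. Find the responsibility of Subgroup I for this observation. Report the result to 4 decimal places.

The responsibility of component k is w_k f_k(x) divided by Σ_j w_j f_j(x).
Component likelihoods at x = 23.4 ng/mL:
  f_I = (1/(5.3·√(2π)))·exp(−(23.4−16.6)²/(2·5.3²)) = 0.075272·exp(-0.82307) = 0.0330506
  f_II = (1/(3.8·√(2π)))·exp(−(23.4−26.0)²/(2·3.8²)) = 0.104985·exp(-0.23407) = 0.083075
  f_III = (1/(4.0·√(2π)))·exp(−(23.4−27.7)²/(2·4.0²)) = 0.099736·exp(-0.57781) = 0.0559641
Weight by the priors:
  w_I·f_I = 0.53 × 0.0330506 = 0.0175168
  w_II·f_II = 0.13 × 0.083075 = 0.0107997
  w_III·f_III = 0.34 × 0.0559641 = 0.0190278
Evidence: 0.0175168 + 0.0107997 + 0.0190278 = 0.0473444
So the posterior for Subgroup I is 0.0175168 / 0.0473444 ≈ 0.3700.

0.3700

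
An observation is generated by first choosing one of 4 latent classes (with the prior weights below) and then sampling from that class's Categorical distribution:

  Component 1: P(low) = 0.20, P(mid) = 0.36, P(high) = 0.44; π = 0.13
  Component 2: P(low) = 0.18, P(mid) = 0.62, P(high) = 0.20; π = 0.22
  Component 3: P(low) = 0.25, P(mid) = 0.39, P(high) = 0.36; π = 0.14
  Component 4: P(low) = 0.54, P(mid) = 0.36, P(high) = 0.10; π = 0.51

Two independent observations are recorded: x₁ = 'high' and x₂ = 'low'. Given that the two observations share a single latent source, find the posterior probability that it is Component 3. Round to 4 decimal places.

0.2118

By Bayes' theorem, P(k | x) = π_k f_k(x) / Σ_j π_j f_j(x).
Since both observations come from the same component, the likelihood for component k is f_k(x₁)·f_k(x₂).
  f_1 = [0.44] × [0.2] = 0.088
  f_2 = [0.2] × [0.18] = 0.036
  f_3 = [0.36] × [0.25] = 0.09
  f_4 = [0.1] × [0.54] = 0.054
Unnormalised posteriors:
  π_1·f_1 = 0.13 × 0.088 = 0.01144
  π_2·f_2 = 0.22 × 0.036 = 0.00792
  π_3·f_3 = 0.14 × 0.09 = 0.0126
  π_4·f_4 = 0.51 × 0.054 = 0.02754
Normaliser: 0.01144 + 0.00792 + 0.0126 + 0.02754 = 0.0595
P(Component 3 | data) ≈ 0.2118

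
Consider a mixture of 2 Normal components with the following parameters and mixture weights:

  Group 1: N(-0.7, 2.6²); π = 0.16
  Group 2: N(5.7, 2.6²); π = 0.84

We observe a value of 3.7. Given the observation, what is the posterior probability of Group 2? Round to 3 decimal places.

By Bayes' theorem, P(k | x) = w_k f_k(x) / Σ_j w_j f_j(x).
Evaluate each component's likelihood at the observed value:
  f_1 = (1/(2.6·√(2π)))·exp(−(3.7−-0.7)²/(2·2.6²)) = 0.153439·exp(-1.43195) = 0.0366478
  f_2 = (1/(2.6·√(2π)))·exp(−(3.7−5.7)²/(2·2.6²)) = 0.153439·exp(-0.29586) = 0.114142
Unnormalised posteriors:
  w_1·f_1 = 0.16 × 0.0366478 = 0.00586364
  w_2·f_2 = 0.84 × 0.114142 = 0.0958797
Evidence: 0.00586364 + 0.0958797 = 0.101743
Responsibility of Group 2: 0.0958797 / 0.101743 ≈ 0.942

0.942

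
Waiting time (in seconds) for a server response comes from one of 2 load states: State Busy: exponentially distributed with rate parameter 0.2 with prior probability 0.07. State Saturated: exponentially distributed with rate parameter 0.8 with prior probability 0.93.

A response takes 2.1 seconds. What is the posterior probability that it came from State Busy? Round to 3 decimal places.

0.062

Posterior ∝ prior × likelihood, so P(k | x) ∝ π_k f_k(x); normalise over all components.
Evaluate each component's likelihood at the observed value:
  f_Busy = 0.2·e^(−0.2·2.1) = 0.2·e^(−0.4200) = 0.131409
  f_Saturated = 0.8·e^(−0.8·2.1) = 0.8·e^(−1.6800) = 0.149099
Unnormalised posteriors:
  π_Busy·f_Busy = 0.07 × 0.131409 = 0.00919866
  π_Saturated·f_Saturated = 0.93 × 0.149099 = 0.138662
Normaliser: 0.00919866 + 0.138662 = 0.147861
P(State Busy | the observation) ≈ 0.062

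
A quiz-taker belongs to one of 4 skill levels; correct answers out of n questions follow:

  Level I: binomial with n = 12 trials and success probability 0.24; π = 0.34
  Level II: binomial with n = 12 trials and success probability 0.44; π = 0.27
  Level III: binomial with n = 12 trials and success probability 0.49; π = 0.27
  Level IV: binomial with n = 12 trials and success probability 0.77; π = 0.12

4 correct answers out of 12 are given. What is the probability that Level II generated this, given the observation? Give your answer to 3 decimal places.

0.332

Apply Bayes' rule: the posterior for each component is proportional to its prior times its likelihood at x.
Evaluate each component's likelihood at the observed value:
  f_I = C(12,4)·0.24^4·0.76^8 = 495·0.00331776·0.111303 = 0.182793
  f_II = C(12,4)·0.44^4·0.56^8 = 495·0.037481·0.00967173 = 0.17944
  f_III = C(12,4)·0.49^4·0.51^8 = 495·0.057648·0.00457679 = 0.130602
  f_IV = C(12,4)·0.77^4·0.23^8 = 495·0.35153·7.8311e-06 = 0.00136267
Prior × likelihood for each component:
  w_I·f_I = 0.34 × 0.182793 = 0.0621495
  w_II·f_II = 0.27 × 0.17944 = 0.0484489
  w_III·f_III = 0.27 × 0.130602 = 0.0352626
  w_IV·f_IV = 0.12 × 0.00136267 = 0.00016352
Evidence: 0.0621495 + 0.0484489 + 0.0352626 + 0.00016352 = 0.146025
P(Level II | data) = 0.0484489 / 0.146025 ≈ 0.332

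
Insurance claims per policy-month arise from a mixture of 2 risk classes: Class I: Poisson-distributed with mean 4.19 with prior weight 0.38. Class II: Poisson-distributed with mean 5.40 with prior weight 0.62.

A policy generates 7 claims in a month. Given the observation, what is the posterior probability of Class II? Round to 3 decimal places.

By Bayes' theorem, P(k | x) = w_k f_k(x) / Σ_j w_j f_j(x).
Poisson probabilities:
  f_I = 0.0681355
  f_II = 0.119987
Weight by the priors:
  w_I·f_I = 0.38 × 0.0681355 = 0.0258915
  w_II·f_II = 0.62 × 0.119987 = 0.0743922
Evidence: 0.0258915 + 0.0743922 = 0.100284
P(Class II | the observation) ≈ 0.742

0.742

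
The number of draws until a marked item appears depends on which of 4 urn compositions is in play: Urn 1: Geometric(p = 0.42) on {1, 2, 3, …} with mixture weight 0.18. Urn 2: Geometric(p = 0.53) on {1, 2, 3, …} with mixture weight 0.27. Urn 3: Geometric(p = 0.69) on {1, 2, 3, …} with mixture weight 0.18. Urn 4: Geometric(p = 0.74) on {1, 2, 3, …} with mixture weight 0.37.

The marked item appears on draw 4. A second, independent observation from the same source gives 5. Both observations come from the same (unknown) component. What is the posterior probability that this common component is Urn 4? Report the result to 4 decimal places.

The responsibility of component k is π_k f_k(x) divided by Σ_j π_j f_j(x).
Since both observations come from the same component, the likelihood for component k is f_k(x₁)·f_k(x₂).
  L_1 = [0.081947] × [0.0475293] = 0.00389488
  L_2 = [0.0550262] × [0.0258623] = 0.0014231
  L_3 = [0.0205558] × [0.00637229] = 0.000130988
  L_4 = [0.0130062] × [0.00338162] = 4.39822e-05
Weight by the priors:
  π_1·L_1 = 0.18 × 0.00389488 = 0.000701079
  π_2·L_2 = 0.27 × 0.0014231 = 0.000384238
  π_3·L_3 = 0.18 × 0.000130988 = 2.35778e-05
  π_4·L_4 = 0.37 × 4.39822e-05 = 1.62734e-05
Normaliser: 0.000701079 + 0.000384238 + 2.35778e-05 + 1.62734e-05 = 0.00112517
P(Urn 4 | x₁, x₂) = 1.62734e-05 / 0.00112517 ≈ 0.0145

0.0145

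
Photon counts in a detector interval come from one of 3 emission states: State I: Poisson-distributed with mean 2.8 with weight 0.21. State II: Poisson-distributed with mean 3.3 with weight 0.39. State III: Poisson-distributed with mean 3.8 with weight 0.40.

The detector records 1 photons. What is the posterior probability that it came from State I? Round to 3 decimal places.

By Bayes' theorem, P(k | x) = π_k f_k(x) / Σ_j π_j f_j(x).
Poisson probabilities:
  f_I = e^(−2.8)·2.8^1/1! = 0.170268
  f_II = e^(−3.3)·3.3^1/1! = 0.121714
  f_III = e^(−3.8)·3.8^1/1! = 0.0850089
Unnormalised posteriors:
  π_I·f_I = 0.21 × 0.170268 = 0.0357563
  π_II·f_II = 0.39 × 0.121714 = 0.0474686
  π_III·f_III = 0.40 × 0.0850089 = 0.0340036
Sum: 0.0357563 + 0.0474686 + 0.0340036 = 0.117229
P(State I | the observation) = 0.0357563 / 0.117229 ≈ 0.305

0.305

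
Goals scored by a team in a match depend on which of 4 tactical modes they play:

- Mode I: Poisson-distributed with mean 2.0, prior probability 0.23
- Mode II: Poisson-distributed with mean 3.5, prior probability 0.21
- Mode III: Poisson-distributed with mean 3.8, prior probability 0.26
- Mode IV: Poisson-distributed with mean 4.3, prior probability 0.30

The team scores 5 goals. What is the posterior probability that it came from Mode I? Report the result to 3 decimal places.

0.067

Posterior ∝ prior × likelihood, so P(k | x) ∝ π_k f_k(x); normalise over all components.
Poisson probabilities:
  L_I = e^(−2.0)·2.0^5/5! = 0.0360894
  L_II = e^(−3.5)·3.5^5/5! = 0.132169
  L_III = e^(−3.8)·3.8^5/5! = 0.147713
  L_IV = e^(−4.3)·4.3^5/5! = 0.166224
Weight by the priors:
  π_I·L_I = 0.23 × 0.0360894 = 0.00830056
  π_II·L_II = 0.21 × 0.132169 = 0.0277554
  π_III·L_III = 0.26 × 0.147713 = 0.0384053
  π_IV·L_IV = 0.30 × 0.166224 = 0.0498673
Normaliser: 0.00830056 + 0.0277554 + 0.0384053 + 0.0498673 = 0.124329
P(Mode I | the observation) = 0.00830056 / 0.124329 ≈ 0.067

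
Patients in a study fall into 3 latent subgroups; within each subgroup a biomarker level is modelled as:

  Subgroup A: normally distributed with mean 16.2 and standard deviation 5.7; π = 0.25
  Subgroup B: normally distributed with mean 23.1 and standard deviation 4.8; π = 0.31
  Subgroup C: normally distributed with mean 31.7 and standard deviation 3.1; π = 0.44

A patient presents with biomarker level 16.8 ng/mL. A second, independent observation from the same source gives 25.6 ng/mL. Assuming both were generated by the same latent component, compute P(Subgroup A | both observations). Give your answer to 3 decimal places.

By Bayes' theorem, P(k | x) = π_k f_k(x) / Σ_j π_j f_j(x).
Since both observations come from the same component, the likelihood for component k is f_k(x₁)·f_k(x₂).
  f_A = [(1/(5.7·√(2π)))·exp(−(16.8−16.2)²/(2·5.7²)) = 0.069990·exp(-0.00554) = 0.0696032] × [0.0179672] = 0.00125057
  f_B = [(1/(4.8·√(2π)))·exp(−(16.8−23.1)²/(2·4.8²)) = 0.083113·exp(-0.86133) = 0.0351236] × [0.0725711] = 0.00254896
  f_C = [(1/(3.1·√(2π)))·exp(−(16.8−31.7)²/(2·3.1²)) = 0.128691·exp(-11.55099) = 1.23885e-06] × [0.0185675] = 2.30022e-08
Prior × likelihood for each component:
  π_A·f_A = 0.25 × 0.00125057 = 0.000312644
  π_B·f_B = 0.31 × 0.00254896 = 0.000790177
  π_C·f_C = 0.44 × 2.30022e-08 = 1.0121e-08
Marginal: 0.000312644 + 0.000790177 + 1.0121e-08 = 0.00110283
Responsibility of Subgroup A: 0.000312644 / 0.00110283 ≈ 0.283

0.283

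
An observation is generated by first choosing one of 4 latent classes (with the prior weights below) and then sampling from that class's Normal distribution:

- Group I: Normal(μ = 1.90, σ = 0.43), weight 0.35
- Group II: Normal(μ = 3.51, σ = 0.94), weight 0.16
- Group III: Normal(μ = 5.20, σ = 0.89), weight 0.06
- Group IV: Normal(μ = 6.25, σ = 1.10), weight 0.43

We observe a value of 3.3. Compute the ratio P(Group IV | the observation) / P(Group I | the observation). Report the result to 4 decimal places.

2.6397

Posterior odds = (P(Z=i) f_i(x)) / (P(Z=j) f_j(x)); the normalising sum cancels.
Evaluate each component's likelihood at the observed value:
  f_I = (1/(0.43·√(2π)))·exp(−(3.3−1.90)²/(2·0.43²)) = 0.927773·exp(-5.30016) = 0.00463031
  f_II = (1/(0.94·√(2π)))·exp(−(3.3−3.51)²/(2·0.94²)) = 0.424407·exp(-0.02495) = 0.413947
  f_III = (1/(0.89·√(2π)))·exp(−(3.3−5.20)²/(2·0.89²)) = 0.448250·exp(-2.27875) = 0.0459061
  f_IV = (1/(1.10·√(2π)))·exp(−(3.3−6.25)²/(2·1.10²)) = 0.362675·exp(-3.59607) = 0.0099486
Odds = (0.43/0.35) × (0.0099486/0.00463031) = 1.22857 × 2.14858 ≈ 2.6397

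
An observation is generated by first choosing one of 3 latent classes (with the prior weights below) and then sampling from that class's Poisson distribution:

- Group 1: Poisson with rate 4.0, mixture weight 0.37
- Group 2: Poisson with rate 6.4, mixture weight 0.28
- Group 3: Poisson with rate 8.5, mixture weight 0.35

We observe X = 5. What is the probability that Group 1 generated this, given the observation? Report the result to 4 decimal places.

0.4597

P(component k | x) = π_k·f_k(x) / marginal(x), where marginal(x) = Σ_j π_j·f_j(x).
Component likelihoods at x = 5:
  L_1 = 0.156293
  L_2 = 0.148674
  L_3 = 0.0752333
Multiply by the mixture weights:
  π_1·L_1 = 0.37 × 0.156293 = 0.0578286
  π_2·L_2 = 0.28 × 0.148674 = 0.0416286
  π_3·L_3 = 0.35 × 0.0752333 = 0.0263317
Denominator: 0.0578286 + 0.0416286 + 0.0263317 = 0.125789
Responsibility of Group 1: 0.0578286 / 0.125789 ≈ 0.4597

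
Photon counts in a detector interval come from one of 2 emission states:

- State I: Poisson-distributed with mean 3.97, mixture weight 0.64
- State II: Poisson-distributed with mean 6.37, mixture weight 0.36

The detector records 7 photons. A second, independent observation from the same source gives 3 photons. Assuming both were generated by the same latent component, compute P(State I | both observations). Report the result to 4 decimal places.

0.6563

By Bayes' theorem, P(k | x) = P(Z=k) f_k(x) / Σ_j P(Z=j) f_j(x).
Since both observations come from the same component, the likelihood for component k is f_k(x₁)·f_k(x₂).
  f_I = [e^(−3.97)·3.97^7/7! = 0.0582041] × [0.196821] = 0.0114558
  f_II = [e^(−6.37)·6.37^7/7! = 0.144574] × [0.0737584] = 0.0106635
Prior × likelihood for each component:
  P(Z=I)·f_I = 0.64 × 0.0114558 = 0.00733171
  P(Z=II)·f_II = 0.36 × 0.0106635 = 0.00383887
Sum: 0.00733171 + 0.00383887 = 0.0111706
Responsibility of State I: 0.00733171 / 0.0111706 ≈ 0.6563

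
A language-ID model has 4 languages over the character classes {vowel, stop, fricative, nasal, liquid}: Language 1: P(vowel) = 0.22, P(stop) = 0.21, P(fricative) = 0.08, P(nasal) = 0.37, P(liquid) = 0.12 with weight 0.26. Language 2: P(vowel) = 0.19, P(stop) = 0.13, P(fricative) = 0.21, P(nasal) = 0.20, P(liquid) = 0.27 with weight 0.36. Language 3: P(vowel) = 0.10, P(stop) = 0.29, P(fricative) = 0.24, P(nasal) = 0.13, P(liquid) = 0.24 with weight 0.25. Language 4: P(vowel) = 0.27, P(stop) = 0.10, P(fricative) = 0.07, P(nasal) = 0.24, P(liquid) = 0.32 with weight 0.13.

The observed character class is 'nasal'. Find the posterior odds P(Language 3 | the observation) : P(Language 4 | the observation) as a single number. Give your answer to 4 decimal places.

1.0417

Only the two components matter; the odds are (π_i f_i(x)) / (π_j f_j(x)).
Categorical probabilities:
  f_1 = P(nasal | comp) = 0.37
  f_2 = P(nasal | comp) = 0.20
  f_3 = P(nasal | comp) = 0.13
  f_4 = P(nasal | comp) = 0.24
0.0325 / 0.0312 ≈ 1.0417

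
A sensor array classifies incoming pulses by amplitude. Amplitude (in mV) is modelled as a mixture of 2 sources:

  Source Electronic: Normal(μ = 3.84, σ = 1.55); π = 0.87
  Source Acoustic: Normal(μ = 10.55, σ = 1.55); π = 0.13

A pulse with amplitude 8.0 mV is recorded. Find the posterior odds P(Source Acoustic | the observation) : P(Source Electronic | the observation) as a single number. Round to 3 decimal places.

Since P(k|x) ∝ P(Z=k) f_k(x), the posterior odds are P(Z=i) f_i(x) / (P(Z=j) f_j(x)).
Evaluate each component's likelihood at the observed value:
  p_Electronic = (1/(1.55·√(2π)))·exp(−(8.0−3.84)²/(2·1.55²)) = 0.257382·exp(-3.60158) = 0.00702152
  p_Acoustic = (1/(1.55·√(2π)))·exp(−(8.0−10.55)²/(2·1.55²)) = 0.257382·exp(-1.35328) = 0.0665055
Odds = (0.13/0.87) × (0.0665055/0.00702152) = 0.149425 × 9.47166 ≈ 1.415

1.415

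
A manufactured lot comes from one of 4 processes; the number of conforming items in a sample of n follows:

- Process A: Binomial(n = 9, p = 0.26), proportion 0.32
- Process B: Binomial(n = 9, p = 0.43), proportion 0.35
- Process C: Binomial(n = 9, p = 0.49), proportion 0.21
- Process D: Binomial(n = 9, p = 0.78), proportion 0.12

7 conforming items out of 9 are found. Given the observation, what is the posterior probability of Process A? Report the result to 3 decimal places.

0.008

Apply Bayes' rule: the posterior for each component is proportional to its prior times its likelihood at x.
Evaluate each component's likelihood at the observed value:
  L_A = C(9,7)·0.26^7·0.74^2 = 36·8.03181e-05·0.5476 = 0.00158336
  L_B = C(9,7)·0.43^7·0.57^2 = 36·0.00271819·0.3249 = 0.031793
  L_C = C(9,7)·0.49^7·0.51^2 = 36·0.00678223·0.2601 = 0.0635061
  L_D = C(9,7)·0.78^7·0.22^2 = 36·0.175656·0.0484 = 0.306062
Multiply by the mixture weights:
  π_A·L_A = 0.32 × 0.00158336 = 0.000506675
  π_B·L_B = 0.35 × 0.031793 = 0.0111275
  π_C·L_C = 0.21 × 0.0635061 = 0.0133363
  π_D·L_D = 0.12 × 0.306062 = 0.0367275
Normaliser: 0.000506675 + 0.0111275 + 0.0133363 + 0.0367275 = 0.061698
Responsibility of Process A: 0.000506675 / 0.061698 ≈ 0.008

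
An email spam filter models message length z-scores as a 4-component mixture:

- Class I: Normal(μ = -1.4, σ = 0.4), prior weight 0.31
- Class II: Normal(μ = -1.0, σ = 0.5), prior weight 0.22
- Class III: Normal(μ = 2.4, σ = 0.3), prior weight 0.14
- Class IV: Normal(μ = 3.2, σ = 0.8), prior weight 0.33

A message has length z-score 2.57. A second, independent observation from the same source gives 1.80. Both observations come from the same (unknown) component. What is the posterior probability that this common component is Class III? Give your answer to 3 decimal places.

0.687

By Bayes' theorem, P(k | x) = w_k f_k(x) / Σ_j w_j f_j(x).
Since both observations come from the same component, the likelihood for component k is f_k(x₁)·f_k(x₂).
  f_I = [(1/(0.4·√(2π)))·exp(−(2.57−-1.4)²/(2·0.4²)) = 0.997356·exp(-49.25281) = 4.06093e-22] × [1.26307e-14] = 5.12923e-36
  f_II = [(1/(0.5·√(2π)))·exp(−(2.57−-1.0)²/(2·0.5²)) = 0.797885·exp(-25.48980) = 6.78986e-12] × [1.23652e-07] = 8.39582e-19
  f_III = [(1/(0.3·√(2π)))·exp(−(2.57−2.4)²/(2·0.3²)) = 1.329808·exp(-0.16056) = 1.13256] × [0.17997] = 0.203826
  f_IV = [(1/(0.8·√(2π)))·exp(−(2.57−3.2)²/(2·0.8²)) = 0.498678·exp(-0.31008) = 0.365725] × [0.107847] = 0.0394422
Weight by the priors:
  w_I·f_I = 0.31 × 5.12923e-36 = 1.59006e-36
  w_II·f_II = 0.22 × 8.39582e-19 = 1.84708e-19
  w_III·f_III = 0.14 × 0.203826 = 0.0285357
  w_IV·f_IV = 0.33 × 0.0394422 = 0.0130159
Sum: 1.59006e-36 + 1.84708e-19 + 0.0285357 + 0.0130159 = 0.0415516
Responsibility of Class III: 0.0285357 / 0.0415516 ≈ 0.687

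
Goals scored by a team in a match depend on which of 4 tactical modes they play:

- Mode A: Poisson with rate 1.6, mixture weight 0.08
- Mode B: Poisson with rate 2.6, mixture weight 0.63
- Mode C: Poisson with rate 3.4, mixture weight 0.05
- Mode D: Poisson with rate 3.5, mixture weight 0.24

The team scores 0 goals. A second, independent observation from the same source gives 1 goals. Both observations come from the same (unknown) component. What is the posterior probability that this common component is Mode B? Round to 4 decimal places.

0.5941

The responsibility of component k is w_k f_k(x) divided by Σ_j w_j f_j(x).
Since both observations come from the same component, the likelihood for component k is f_k(x₁)·f_k(x₂).
  f_A = [e^(−1.6)·1.6^0/0! = 0.201897] × [0.323034] = 0.0652195
  f_B = [e^(−2.6)·2.6^0/0! = 0.0742736] × [0.193111] = 0.0143431
  f_C = [e^(−3.4)·3.4^0/0! = 0.0333733] × [0.113469] = 0.00378684
  f_D = [e^(−3.5)·3.5^0/0! = 0.0301974] × [0.105691] = 0.00319159
Unnormalised posteriors:
  w_A·f_A = 0.08 × 0.0652195 = 0.00521756
  w_B·f_B = 0.63 × 0.0143431 = 0.00903613
  w_C·f_C = 0.05 × 0.00378684 = 0.000189342
  w_D·f_D = 0.24 × 0.00319159 = 0.000765981
Sum: 0.00521756 + 0.00903613 + 0.000189342 + 0.000765981 = 0.015209
P(Mode B | x₁, x₂) ≈ 0.5941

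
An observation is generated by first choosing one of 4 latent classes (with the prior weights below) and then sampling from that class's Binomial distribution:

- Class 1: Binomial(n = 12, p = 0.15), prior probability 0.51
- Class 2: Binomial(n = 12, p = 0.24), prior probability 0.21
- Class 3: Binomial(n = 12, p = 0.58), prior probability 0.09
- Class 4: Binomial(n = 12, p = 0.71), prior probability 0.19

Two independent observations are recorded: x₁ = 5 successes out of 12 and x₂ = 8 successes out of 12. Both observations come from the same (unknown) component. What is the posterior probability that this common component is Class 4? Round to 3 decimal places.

0.329

Posterior ∝ prior × likelihood, so P(k | x) ∝ P(Z=k) f_k(x); normalise over all components.
Since both observations come from the same component, the likelihood for component k is f_k(x₁)·f_k(x₂).
  p_1 = [C(12,5)·0.15^5·0.85^7 = 792·7.59375e-05·0.320577 = 0.0192803] × [6.62233e-05] = 1.27681e-06
  p_2 = [C(12,5)·0.24^5·0.76^7 = 792·0.000796262·0.146452 = 0.0923584] × [0.00181781] = 0.00016789
  p_3 = [C(12,5)·0.58^5·0.42^7 = 792·0.0656357·0.00230539 = 0.119842] × [0.197254] = 0.0236394
  p_4 = [C(12,5)·0.71^5·0.29^7 = 792·0.180423·0.000172499 = 0.0246492] × [0.226081] = 0.00557272
Multiply by the mixture weights:
  P(Z=1)·p_1 = 0.51 × 1.27681e-06 = 6.51171e-07
  P(Z=2)·p_2 = 0.21 × 0.00016789 = 3.5257e-05
  P(Z=3)·p_3 = 0.09 × 0.0236394 = 0.00212755
  P(Z=4)·p_4 = 0.19 × 0.00557272 = 0.00105882
Marginal: 6.51171e-07 + 3.5257e-05 + 0.00212755 + 0.00105882 = 0.00322227
Responsibility of Class 4: 0.00105882 / 0.00322227 ≈ 0.329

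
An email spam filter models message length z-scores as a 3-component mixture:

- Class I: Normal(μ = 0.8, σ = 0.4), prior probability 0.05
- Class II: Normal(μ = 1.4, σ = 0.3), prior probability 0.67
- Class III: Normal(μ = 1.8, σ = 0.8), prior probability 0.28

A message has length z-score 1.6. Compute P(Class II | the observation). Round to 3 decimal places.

By Bayes' theorem, P(k | x) = π_k f_k(x) / Σ_j π_j f_j(x).
Evaluate each component's likelihood at the observed value:
  p_I = (1/(0.4·√(2π)))·exp(−(1.6−0.8)²/(2·0.4²)) = 0.997356·exp(-2.00000) = 0.134977
  p_II = (1/(0.3·√(2π)))·exp(−(1.6−1.4)²/(2·0.3²)) = 1.329808·exp(-0.22222) = 1.06483
  p_III = (1/(0.8·√(2π)))·exp(−(1.6−1.8)²/(2·0.8²)) = 0.498678·exp(-0.03125) = 0.483335
Unnormalised posteriors:
  π_I·p_I = 0.05 × 0.134977 = 0.00674887
  π_II·p_II = 0.67 × 1.06483 = 0.713434
  π_III·p_III = 0.28 × 0.483335 = 0.135334
Normaliser: 0.00674887 + 0.713434 + 0.135334 = 0.855517
Responsibility of Class II: 0.713434 / 0.855517 ≈ 0.834

0.834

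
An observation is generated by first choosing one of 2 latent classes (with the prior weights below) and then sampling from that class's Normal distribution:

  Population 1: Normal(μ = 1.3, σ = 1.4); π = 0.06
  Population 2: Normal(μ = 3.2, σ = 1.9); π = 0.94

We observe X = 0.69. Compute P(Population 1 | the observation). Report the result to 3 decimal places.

By Bayes' theorem, P(k | x) = π_k f_k(x) / Σ_j π_j f_j(x).
Component likelihoods at x = 0.69:
  f_1 = (1/(1.4·√(2π)))·exp(−(0.69−1.3)²/(2·1.4²)) = 0.284959·exp(-0.09492) = 0.259154
  f_2 = (1/(1.9·√(2π)))·exp(−(0.69−3.2)²/(2·1.9²)) = 0.209970·exp(-0.87259) = 0.0877396
Prior × likelihood for each component:
  π_1·f_1 = 0.06 × 0.259154 = 0.0155492
  π_2·f_2 = 0.94 × 0.0877396 = 0.0824752
Denominator: 0.0155492 + 0.0824752 = 0.0980244
P(Population 1 | the observation) = 0.0155492 / 0.0980244 ≈ 0.159

0.159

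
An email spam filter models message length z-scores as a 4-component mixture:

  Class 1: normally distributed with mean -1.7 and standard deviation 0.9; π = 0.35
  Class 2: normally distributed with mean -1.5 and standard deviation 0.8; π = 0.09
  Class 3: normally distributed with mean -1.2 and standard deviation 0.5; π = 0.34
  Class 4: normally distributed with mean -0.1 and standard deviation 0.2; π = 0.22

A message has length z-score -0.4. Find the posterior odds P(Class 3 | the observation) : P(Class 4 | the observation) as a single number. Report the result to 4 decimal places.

Since P(k|x) ∝ P(Z=k) f_k(x), the posterior odds are P(Z=i) f_i(x) / (P(Z=j) f_j(x)).
Evaluate each component's likelihood at the observed value:
  p_1 = (1/(0.9·√(2π)))·exp(−(-0.4−-1.7)²/(2·0.9²)) = 0.443269·exp(-1.04321) = 0.156173
  p_2 = (1/(0.8·√(2π)))·exp(−(-0.4−-1.5)²/(2·0.8²)) = 0.498678·exp(-0.94531) = 0.193765
  p_3 = (1/(0.5·√(2π)))·exp(−(-0.4−-1.2)²/(2·0.5²)) = 0.797885·exp(-1.28000) = 0.221842
  p_4 = (1/(0.2·√(2π)))·exp(−(-0.4−-0.1)²/(2·0.2²)) = 1.994711·exp(-1.12500) = 0.647588
0.0754262 / 0.142469 ≈ 0.5294

0.5294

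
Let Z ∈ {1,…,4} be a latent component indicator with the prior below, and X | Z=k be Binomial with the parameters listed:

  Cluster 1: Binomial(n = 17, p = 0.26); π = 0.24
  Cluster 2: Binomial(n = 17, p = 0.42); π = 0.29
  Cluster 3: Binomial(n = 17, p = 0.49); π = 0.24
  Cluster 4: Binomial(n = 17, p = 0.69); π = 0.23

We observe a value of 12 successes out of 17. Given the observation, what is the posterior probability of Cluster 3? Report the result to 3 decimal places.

0.161

Posterior ∝ prior × likelihood, so P(k | x) ∝ π_k f_k(x); normalise over all components.
Binomial probabilities:
  L_1 = 0.000131036
  L_2 = 0.0122372
  L_3 = 0.0409029
  L_4 = 0.206323
Multiply by the mixture weights:
  π_1·L_1 = 0.24 × 0.000131036 = 3.14485e-05
  π_2·L_2 = 0.29 × 0.0122372 = 0.00354879
  π_3·L_3 = 0.24 × 0.0409029 = 0.0098167
  π_4·L_4 = 0.23 × 0.206323 = 0.0474543
Sum: 3.14485e-05 + 0.00354879 + 0.0098167 + 0.0474543 = 0.0608512
Responsibility of Cluster 3: 0.0098167 / 0.0608512 ≈ 0.161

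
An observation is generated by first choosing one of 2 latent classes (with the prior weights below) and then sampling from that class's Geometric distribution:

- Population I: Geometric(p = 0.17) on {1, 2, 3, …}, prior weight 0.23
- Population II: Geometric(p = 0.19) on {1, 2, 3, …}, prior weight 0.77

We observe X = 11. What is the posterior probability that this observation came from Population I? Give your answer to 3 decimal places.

By Bayes' theorem, P(k | x) = π_k f_k(x) / Σ_j π_j f_j(x).
Component likelihoods at x = 11:
  L_I = 0.17·(1−0.17)^10 = 0.17·0.15516 = 0.0263773
  L_II = 0.19·(1−0.19)^10 = 0.19·0.121577 = 0.0230996
Prior × likelihood for each component:
  π_I·L_I = 0.23 × 0.0263773 = 0.00606677
  π_II·L_II = 0.77 × 0.0230996 = 0.0177867
Normaliser: 0.00606677 + 0.0177867 = 0.0238534
P(Population I | data) ≈ 0.254

0.254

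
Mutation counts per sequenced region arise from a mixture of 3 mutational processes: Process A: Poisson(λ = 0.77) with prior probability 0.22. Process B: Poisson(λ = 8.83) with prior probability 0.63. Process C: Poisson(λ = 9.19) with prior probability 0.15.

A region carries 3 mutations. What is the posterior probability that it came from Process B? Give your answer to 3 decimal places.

0.521

By Bayes' theorem, P(k | x) = w_k f_k(x) / Σ_j w_j f_j(x).
Poisson probabilities:
  L_A = 0.0352301
  L_B = 0.0167846
  L_C = 0.0132017
Prior × likelihood for each component:
  w_A·L_A = 0.22 × 0.0352301 = 0.00775063
  w_B·L_B = 0.63 × 0.0167846 = 0.0105743
  w_C·L_C = 0.15 × 0.0132017 = 0.00198025
Denominator: 0.00775063 + 0.0105743 + 0.00198025 = 0.0203052
Responsibility of Process B: 0.0105743 / 0.0203052 ≈ 0.521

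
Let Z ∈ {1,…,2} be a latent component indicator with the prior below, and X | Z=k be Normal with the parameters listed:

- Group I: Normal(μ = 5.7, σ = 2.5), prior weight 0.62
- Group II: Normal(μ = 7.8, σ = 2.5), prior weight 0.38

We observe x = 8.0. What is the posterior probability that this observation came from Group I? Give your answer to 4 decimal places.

Apply Bayes' rule: the posterior for each component is proportional to its prior times its likelihood at x.
Component likelihoods at x = 8.0:
  p_I = 0.104515
  p_II = 0.159067
Multiply by the mixture weights:
  π_I·p_I = 0.62 × 0.104515 = 0.064799
  π_II·p_II = 0.38 × 0.159067 = 0.0604455
Marginal: 0.064799 + 0.0604455 = 0.125244
Responsibility of Group I: 0.064799 / 0.125244 ≈ 0.5174

0.5174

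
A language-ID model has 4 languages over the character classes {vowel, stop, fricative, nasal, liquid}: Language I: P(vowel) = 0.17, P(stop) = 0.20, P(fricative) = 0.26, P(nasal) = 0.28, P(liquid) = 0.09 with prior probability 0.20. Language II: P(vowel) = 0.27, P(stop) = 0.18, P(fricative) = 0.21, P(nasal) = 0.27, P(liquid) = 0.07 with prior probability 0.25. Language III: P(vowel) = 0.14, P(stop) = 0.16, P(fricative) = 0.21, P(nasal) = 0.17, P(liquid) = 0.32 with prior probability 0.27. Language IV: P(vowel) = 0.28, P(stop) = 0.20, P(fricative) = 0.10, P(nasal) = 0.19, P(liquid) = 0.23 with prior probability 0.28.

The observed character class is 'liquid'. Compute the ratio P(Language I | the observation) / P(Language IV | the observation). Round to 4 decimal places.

The posterior odds equal the prior odds times the likelihood ratio: (π_i/π_j)·(f_i(x)/f_j(x)).
Categorical probabilities:
  L_I = P(liquid | comp) = 0.09
  L_II = P(liquid | comp) = 0.07
  L_III = P(liquid | comp) = 0.32
  L_IV = P(liquid | comp) = 0.23
Posterior odds = (π_I·L_I) / (π_IV·L_IV) = (0.20·0.09) / (0.28·0.23) = 0.018 / 0.0644 ≈ 0.2795

0.2795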